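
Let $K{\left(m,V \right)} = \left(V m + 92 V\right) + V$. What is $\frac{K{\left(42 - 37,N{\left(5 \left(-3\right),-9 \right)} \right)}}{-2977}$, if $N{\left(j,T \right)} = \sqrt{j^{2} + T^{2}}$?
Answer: $- \frac{294 \sqrt{34}}{2977} \approx -0.57585$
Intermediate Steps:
$N{\left(j,T \right)} = \sqrt{T^{2} + j^{2}}$
$K{\left(m,V \right)} = 93 V + V m$ ($K{\left(m,V \right)} = \left(92 V + V m\right) + V = 93 V + V m$)
$\frac{K{\left(42 - 37,N{\left(5 \left(-3\right),-9 \right)} \right)}}{-2977} = \frac{\sqrt{\left(-9\right)^{2} + \left(5 \left(-3\right)\right)^{2}} \left(93 + \left(42 - 37\right)\right)}{-2977} = \sqrt{81 + \left(-15\right)^{2}} \left(93 + 5\right) \left(- \frac{1}{2977}\right) = \sqrt{81 + 225} \cdot 98 \left(- \frac{1}{2977}\right) = \sqrt{306} \cdot 98 \left(- \frac{1}{2977}\right) = 3 \sqrt{34} \cdot 98 \left(- \frac{1}{2977}\right) = 294 \sqrt{34} \left(- \frac{1}{2977}\right) = - \frac{294 \sqrt{34}}{2977}$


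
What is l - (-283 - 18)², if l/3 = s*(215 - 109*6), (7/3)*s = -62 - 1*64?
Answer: -19483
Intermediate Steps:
s = -54 (s = 3*(-62 - 1*64)/7 = 3*(-62 - 64)/7 = (3/7)*(-126) = -54)
l = 71118 (l = 3*(-54*(215 - 109*6)) = 3*(-54*(215 - 654)) = 3*(-54*(-439)) = 3*23706 = 71118)
l - (-283 - 18)² = 71118 - (-283 - 18)² = 71118 - 1*(-301)² = 71118 - 1*90601 = 71118 - 90601 = -19483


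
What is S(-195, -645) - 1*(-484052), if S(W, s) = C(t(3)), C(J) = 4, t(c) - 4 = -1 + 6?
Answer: 484056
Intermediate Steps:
t(c) = 9 (t(c) = 4 + (-1 + 6) = 4 + 5 = 9)
S(W, s) = 4
S(-195, -645) - 1*(-484052) = 4 - 1*(-484052) = 4 + 484052 = 484056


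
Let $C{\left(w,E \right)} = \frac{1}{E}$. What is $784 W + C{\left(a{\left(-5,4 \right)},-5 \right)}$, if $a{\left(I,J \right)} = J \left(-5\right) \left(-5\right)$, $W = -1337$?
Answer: $- \frac{5241041}{5} \approx -1.0482 \cdot 10^{6}$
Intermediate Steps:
$a{\left(I,J \right)} = 25 J$ ($a{\left(I,J \right)} = - 5 J \left(-5\right) = 25 J$)
$784 W + C{\left(a{\left(-5,4 \right)},-5 \right)} = 784 \left(-1337\right) + \frac{1}{-5} = -1048208 - \frac{1}{5} = - \frac{5241041}{5}$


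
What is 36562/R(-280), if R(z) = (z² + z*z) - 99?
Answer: 36562/156701 ≈ 0.23332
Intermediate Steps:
R(z) = -99 + 2*z² (R(z) = (z² + z²) - 99 = 2*z² - 99 = -99 + 2*z²)
36562/R(-280) = 36562/(-99 + 2*(-280)²) = 36562/(-99 + 2*78400) = 36562/(-99 + 156800) = 36562/156701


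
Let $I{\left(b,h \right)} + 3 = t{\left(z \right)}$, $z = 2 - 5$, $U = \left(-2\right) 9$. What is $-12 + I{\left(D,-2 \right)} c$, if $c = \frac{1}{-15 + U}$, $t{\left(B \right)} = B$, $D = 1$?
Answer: $- \frac{130}{11} \approx -11.818$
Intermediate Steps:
$U = -18$
$z = -3$
$I{\left(b,h \right)} = -6$ ($I{\left(b,h \right)} = -3 - 3 = -6$)
$c = - \frac{1}{33}$ ($c = \frac{1}{-15 - 18} = \frac{1}{-33} = - \frac{1}{33} \approx -0.030303$)
$-12 + I{\left(D,-2 \right)} c = -12 - - \frac{2}{11} = -12 + \frac{2}{11} = - \frac{130}{11}$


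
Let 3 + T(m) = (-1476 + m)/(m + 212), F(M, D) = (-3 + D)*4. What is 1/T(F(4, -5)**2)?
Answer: -309/1040 ≈ -0.29712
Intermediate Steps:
F(M, D) = -12 + 4*D
T(m) = -3 + (-1476 + m)/(212 + m) (T(m) = -3 + (-1476 + m)/(m + 212) = -3 + (-1476 + m)/(212 + m))
1/T(F(4, -5)**2) = 1/(2*(-1056 - (-12 + 4*(-5))**2)/(212 + (-12 + 4*(-5))**2)) = 1/(2*(-1056 - (-12 - 20)**2)/(212 + (-12 - 20)**2)) = 1/(2*(-1056 - 1*(-32)**2)/(212 + (-32)**2)) = 1/(2*(-1056 - 1*1024)/(212 + 1024)) = 1/(2*(-1056 - 1024)/1236) = 1/(2*(1/1236)*(-2080)) = 1/(-1040/309) = -309/1040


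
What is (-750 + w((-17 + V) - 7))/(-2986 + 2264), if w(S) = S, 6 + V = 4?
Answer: 388/361 ≈ 1.0748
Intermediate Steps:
V = -2 (V = -6 + 4 = -2)
(-750 + w((-17 + V) - 7))/(-2986 + 2264) = (-750 + ((-17 - 2) - 7))/(-2986 + 2264) = (-750 + (-19 - 7))/(-722) = (-750 - 26)*(-1/722) = -776*(-1/722) = 388/361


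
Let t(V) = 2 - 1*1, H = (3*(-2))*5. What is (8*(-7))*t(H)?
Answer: -56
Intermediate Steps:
H = -30 (H = -6*5 = -30)
t(V) = 1 (t(V) = 2 - 1 = 1)
(8*(-7))*t(H) = (8*(-7))*1 = -56*1 = -56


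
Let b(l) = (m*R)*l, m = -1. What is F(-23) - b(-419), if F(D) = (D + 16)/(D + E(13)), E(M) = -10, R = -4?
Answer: 55315/33 ≈ 1676.2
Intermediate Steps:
b(l) = 4*l (b(l) = (-1*(-4))*l = 4*l)
F(D) = (16 + D)/(-10 + D) (F(D) = (D + 16)/(D - 10) = (16 + D)/(-10 + D))
F(-23) - b(-419) = (16 - 23)/(-10 - 23) - 4*(-419) = -7/(-33) - 1*(-1676) = -1/33*(-7) + 1676 = 7/33 + 1676 = 55315/33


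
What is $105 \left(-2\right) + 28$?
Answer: $-182$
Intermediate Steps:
$105 \left(-2\right) + 28 = -210 + 28 = -182$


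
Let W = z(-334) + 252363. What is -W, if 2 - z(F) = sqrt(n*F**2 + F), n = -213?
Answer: -252365 + I*sqrt(23761762) ≈ -2.5237e+5 + 4874.6*I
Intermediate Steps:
z(F) = 2 - sqrt(F - 213*F**2) (z(F) = 2 - sqrt(-213*F**2 + F) = 2 - sqrt(F - 213*F**2))
W = 252365 - I*sqrt(23761762) (W = (2 - sqrt(-1*(-334)*(-1 + 213*(-334)))) + 252363 = (2 - sqrt(-1*(-334)*(-1 - 71142))) + 252363 = (2 - sqrt(-1*(-334)*(-71143))) + 252363 = (2 - sqrt(-23761762)) + 252363 = (2 - I*sqrt(23761762)) + 252363 = 252365 - I*sqrt(23761762) ≈ 2.5237e+5 - 4874.6*I)
-W = -(252365 - I*sqrt(23761762)) = -252365 + I*sqrt(23761762)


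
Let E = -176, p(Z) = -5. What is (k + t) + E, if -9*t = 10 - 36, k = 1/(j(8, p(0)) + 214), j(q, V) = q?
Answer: -115289/666 ≈ -173.11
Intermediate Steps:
k = 1/222 (k = 1/(8 + 214) = 1/222 ≈ 0.0045045)
t = 26/9 (t = -(10 - 36)/9 = -⅑*(-26) = 26/9 ≈ 2.8889)
(k + t) + E = (1/222 + 26/9) - 176 = 1927/666 - 176 = -115289/666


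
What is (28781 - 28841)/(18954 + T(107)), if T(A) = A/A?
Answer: -12/3791 ≈ -0.0031654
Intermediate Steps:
T(A) = 1
(28781 - 28841)/(18954 + T(107)) = (28781 - 28841)/(18954 + 1) = -60/18955 = -60*1/18955 = -12/3791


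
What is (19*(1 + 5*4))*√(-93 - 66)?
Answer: 399*I*√159 ≈ 5031.2*I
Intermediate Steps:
(19*(1 + 5*4))*√(-93 - 66) = (19*(1 + 20))*√(-159) = (19*21)*(I*√159) = 399*(I*√159) = 399*I*√159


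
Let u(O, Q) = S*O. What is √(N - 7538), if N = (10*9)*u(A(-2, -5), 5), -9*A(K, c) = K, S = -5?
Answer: I*√7638 ≈ 87.396*I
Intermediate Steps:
A(K, c) = -K/9
u(O, Q) = -5*O
N = -100 (N = (10*9)*(-(-5)*(-2)/9) = 90*(-5*2/9) = 90*(-10/9) = -100)
√(N - 7538) = √(-100 - 7538) = √(-7638) = I*√7638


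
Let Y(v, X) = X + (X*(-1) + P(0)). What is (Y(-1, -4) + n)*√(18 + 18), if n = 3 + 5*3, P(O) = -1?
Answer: 102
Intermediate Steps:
n = 18 (n = 3 + 15 = 18)
Y(v, X) = -1 (Y(v, X) = X + (X*(-1) - 1) = X + (-X - 1) = X + (-1 - X) = -1)
(Y(-1, -4) + n)*√(18 + 18) = (-1 + 18)*√(18 + 18) = 17*√36 = 17*6 = 102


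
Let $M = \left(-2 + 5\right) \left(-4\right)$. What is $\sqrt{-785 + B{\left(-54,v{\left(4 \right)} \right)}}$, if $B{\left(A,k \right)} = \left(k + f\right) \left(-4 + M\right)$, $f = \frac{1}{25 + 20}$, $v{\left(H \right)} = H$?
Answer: $\frac{i \sqrt{191105}}{15} \approx 29.144 i$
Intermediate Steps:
$M = -12$ ($M = 3 \left(-4\right) = -12$)
$f = \frac{1}{45} \approx 0.022222$
$B{\left(A,k \right)} = - \frac{16}{45} - 16 k$ ($B{\left(A,k \right)} = \left(k + \frac{1}{45}\right) \left(-4 - 12\right) = \left(\frac{1}{45} + k\right) \left(-16\right) = - \frac{16}{45} - 16 k$)
$\sqrt{-785 + B{\left(-54,v{\left(4 \right)} \right)}} = \sqrt{-785 - \frac{2896}{45}} = \sqrt{- \frac{38221}{45}} = \frac{i \sqrt{191105}}{15}$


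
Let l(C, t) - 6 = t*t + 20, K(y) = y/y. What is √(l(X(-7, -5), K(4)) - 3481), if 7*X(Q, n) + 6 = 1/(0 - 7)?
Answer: I*√3454 ≈ 58.771*I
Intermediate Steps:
K(y) = 1
X(Q, n) = -43/49 (X(Q, n) = -6/7 + 1/(7*(0 - 7)) = -6/7 + (⅐)/(-7) = -6/7 + (⅐)*(-⅐) = -6/7 - 1/49 = -43/49)
l(C, t) = 26 + t² (l(C, t) = 6 + (t*t + 20) = 6 + (t² + 20) = 6 + (20 + t²) = 26 + t²)
√(l(X(-7, -5), K(4)) - 3481) = √((26 + 1²) - 3481) = √((26 + 1) - 3481) = √(27 - 3481) = √(-3454) = I*√3454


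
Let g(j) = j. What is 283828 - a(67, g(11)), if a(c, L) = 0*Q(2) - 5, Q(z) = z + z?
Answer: 283833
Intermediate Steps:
Q(z) = 2*z
a(c, L) = -5 (a(c, L) = 0*(2*2) - 5 = 0*4 - 5 = 0 - 5 = -5)
283828 - a(67, g(11)) = 283828 - 1*(-5) = 283828 + 5 = 283833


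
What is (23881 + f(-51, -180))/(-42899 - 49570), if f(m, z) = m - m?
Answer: -1837/7113 ≈ -0.25826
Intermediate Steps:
f(m, z) = 0
(23881 + f(-51, -180))/(-42899 - 49570) = (23881 + 0)/(-42899 - 49570) = 23881/(-92469) = 23881*(-1/92469) = -1837/7113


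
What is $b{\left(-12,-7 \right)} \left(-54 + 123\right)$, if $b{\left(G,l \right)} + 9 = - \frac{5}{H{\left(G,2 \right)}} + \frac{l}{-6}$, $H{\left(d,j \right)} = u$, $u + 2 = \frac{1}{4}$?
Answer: $- \frac{4807}{14} \approx -343.36$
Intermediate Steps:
$u = - \frac{7}{4}$ ($u = -2 + \frac{1}{4} = - \frac{7}{4} \approx -1.75$)
$H{\left(d,j \right)} = - \frac{7}{4}$
$b{\left(G,l \right)} = - \frac{43}{7} - \frac{l}{6}$ ($b{\left(G,l \right)} = -9 + \left(- \frac{5}{- \frac{7}{4}} + \frac{l}{-6}\right) = -9 + \left(\left(-5\right) \left(- \frac{4}{7}\right) + l \left(- \frac{1}{6}\right)\right) = -9 - \left(- \frac{20}{7} + \frac{l}{6}\right) = - \frac{43}{7} - \frac{l}{6}$)
$b{\left(-12,-7 \right)} \left(-54 + 123\right) = \left(- \frac{43}{7} - - \frac{7}{6}\right) \left(-54 + 123\right) = \left(- \frac{43}{7} + \frac{7}{6}\right) 69 = \left(- \frac{209}{42}\right) 69 = - \frac{4807}{14}$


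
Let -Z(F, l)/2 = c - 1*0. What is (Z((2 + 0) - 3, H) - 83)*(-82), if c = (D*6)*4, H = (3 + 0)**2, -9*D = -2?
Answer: 23042/3 ≈ 7680.7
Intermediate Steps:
D = 2/9 (D = -1/9*(-2) = 2/9 ≈ 0.22222)
H = 9 (H = 3**2 = 9)
c = 16/3 (c = ((2/9)*6)*4 = (4/3)*4 = 16/3 ≈ 5.3333)
Z(F, l) = -32/3 (Z(F, l) = -2*(16/3 - 1*0) = -2*(16/3 + 0) = -2*16/3 = -32/3)
(Z((2 + 0) - 3, H) - 83)*(-82) = (-32/3 - 83)*(-82) = -281/3*(-82) = 23042/3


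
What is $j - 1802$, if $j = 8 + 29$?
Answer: $-1765$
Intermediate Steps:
$j = 37$
$j - 1802 = 37 - 1802 = -1765$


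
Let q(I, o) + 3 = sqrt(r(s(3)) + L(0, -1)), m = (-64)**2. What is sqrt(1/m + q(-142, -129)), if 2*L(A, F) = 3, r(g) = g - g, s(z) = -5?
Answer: sqrt(-12287 + 2048*sqrt(6))/64 ≈ 1.3323*I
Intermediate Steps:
m = 4096
r(g) = 0
L(A, F) = 3/2 (L(A, F) = (1/2)*3 = 3/2)
q(I, o) = -3 + sqrt(6)/2 (q(I, o) = -3 + sqrt(0 + 3/2) = -3 + sqrt(3/2) = -3 + sqrt(6)/2)
sqrt(1/m + q(-142, -129)) = sqrt(1/4096 + (-3 + sqrt(6)/2)) = sqrt(-12287/4096 + sqrt(6)/2)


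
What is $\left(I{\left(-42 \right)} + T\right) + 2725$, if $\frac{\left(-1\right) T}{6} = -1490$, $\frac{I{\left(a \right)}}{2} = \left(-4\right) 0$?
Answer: $11665$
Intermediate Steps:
$I{\left(a \right)} = 0$ ($I{\left(a \right)} = 2 \left(\left(-4\right) 0\right) = 2 \cdot 0 = 0$)
$T = 8940$ ($T = \left(-6\right) \left(-1490\right) = 8940$)
$\left(I{\left(-42 \right)} + T\right) + 2725 = \left(0 + 8940\right) + 2725 = 8940 + 2725 = 11665$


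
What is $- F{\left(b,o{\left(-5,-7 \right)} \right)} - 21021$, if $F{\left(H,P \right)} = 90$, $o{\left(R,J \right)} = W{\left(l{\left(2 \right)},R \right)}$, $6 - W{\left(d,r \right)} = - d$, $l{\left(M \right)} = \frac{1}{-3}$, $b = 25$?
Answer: $-21111$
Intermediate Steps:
$l{\left(M \right)} = - \frac{1}{3}$
$W{\left(d,r \right)} = 6 + d$ ($W{\left(d,r \right)} = 6 - - d = 6 + d$)
$o{\left(R,J \right)} = \frac{17}{3}$ ($o{\left(R,J \right)} = 6 - \frac{1}{3} = \frac{17}{3}$)
$- F{\left(b,o{\left(-5,-7 \right)} \right)} - 21021 = \left(-1\right) 90 - 21021 = -90 - 21021 = -21111$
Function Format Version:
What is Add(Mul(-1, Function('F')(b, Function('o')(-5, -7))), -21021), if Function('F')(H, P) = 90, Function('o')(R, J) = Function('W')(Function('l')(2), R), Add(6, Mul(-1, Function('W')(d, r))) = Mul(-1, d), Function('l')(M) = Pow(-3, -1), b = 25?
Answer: -21111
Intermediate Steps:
Function('l')(M) = Rational(-1, 3)
Function('W')(d, r) = Add(6, d) (Function('W')(d, r) = Add(6, Mul(-1, Mul(-1, d))) = Add(6, d))
Function('o')(R, J) = Rational(17, 3) (Function('o')(R, J) = Add(6, Rational(-1, 3)) = Rational(17, 3))
Add(Mul(-1, Function('F')(b, Function('o')(-5, -7))), -21021) = Add(Mul(-1, 90), -21021) = Add(-90, -21021) = -21111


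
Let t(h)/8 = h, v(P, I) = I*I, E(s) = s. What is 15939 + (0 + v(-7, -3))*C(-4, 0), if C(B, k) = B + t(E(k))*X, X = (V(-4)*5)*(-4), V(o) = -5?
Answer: 15903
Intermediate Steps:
v(P, I) = I²
X = 100 (X = -5*5*(-4) = -25*(-4) = 100)
t(h) = 8*h
C(B, k) = B + 800*k (C(B, k) = B + (8*k)*100 = B + 800*k)
15939 + (0 + v(-7, -3))*C(-4, 0) = 15939 + (0 + (-3)²)*(-4 + 800*0) = 15939 + (0 + 9)*(-4 + 0) = 15939 + 9*(-4) = 15939 - 36 = 15903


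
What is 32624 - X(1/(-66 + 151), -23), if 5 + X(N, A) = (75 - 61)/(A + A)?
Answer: 750474/23 ≈ 32629.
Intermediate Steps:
X(N, A) = -5 + 7/A (X(N, A) = -5 + (75 - 61)/(A + A) = -5 + 14/((2*A)) = -5 + 14*(1/(2*A)) = -5 + 7/A)
32624 - X(1/(-66 + 151), -23) = 32624 - (-5 + 7/(-23)) = 32624 - (-5 + 7*(-1/23)) = 32624 - (-5 - 7/23) = 32624 - 1*(-122/23) = 32624 + 122/23 = 750474/23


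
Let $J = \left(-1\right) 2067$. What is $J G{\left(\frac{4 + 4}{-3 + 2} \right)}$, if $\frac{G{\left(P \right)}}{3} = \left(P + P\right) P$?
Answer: $-793728$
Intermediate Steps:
$G{\left(P \right)} = 6 P^{2}$ ($G{\left(P \right)} = 3 \left(P + P\right) P = 3 \cdot 2 P P = 3 \cdot 2 P^{2} = 6 P^{2}$)
$J = -2067$
$J G{\left(\frac{4 + 4}{-3 + 2} \right)} = - 2067 \cdot 6 \left(\frac{4 + 4}{-3 + 2}\right)^{2} = - 2067 \cdot 6 \left(\frac{8}{-1}\right)^{2} = - 2067 \cdot 6 \left(8 \left(-1\right)\right)^{2} = - 2067 \cdot 6 \left(-8\right)^{2} = - 2067 \cdot 6 \cdot 64 = \left(-2067\right) 384 = -793728$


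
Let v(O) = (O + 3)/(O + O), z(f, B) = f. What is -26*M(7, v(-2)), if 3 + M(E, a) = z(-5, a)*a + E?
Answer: -273/2 ≈ -136.50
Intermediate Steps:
v(O) = (3 + O)/(2*O) (v(O) = (3 + O)/((2*O)) = (3 + O)*(1/(2*O)) = (3 + O)/(2*O))
M(E, a) = -3 + E - 5*a (M(E, a) = -3 + (-5*a + E) = -3 + (E - 5*a) = -3 + E - 5*a)
-26*M(7, v(-2)) = -26*(-3 + 7 - 5*(3 - 2)/(2*(-2))) = -26*(-3 + 7 - 5*(-1)/(2*2)) = -26*(-3 + 7 - 5*(-1/4)) = -26*(-3 + 7 + 5/4) = -26*21/4 = -273/2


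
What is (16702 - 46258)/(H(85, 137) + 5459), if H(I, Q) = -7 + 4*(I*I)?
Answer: -7389/8588 ≈ -0.86039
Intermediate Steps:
H(I, Q) = -7 + 4*I**2
(16702 - 46258)/(H(85, 137) + 5459) = (16702 - 46258)/((-7 + 4*85**2) + 5459) = -29556/((-7 + 4*7225) + 5459) = -29556/((-7 + 28900) + 5459) = -29556/(28893 + 5459) = -29556/34352 = -29556*1/34352 = -7389/8588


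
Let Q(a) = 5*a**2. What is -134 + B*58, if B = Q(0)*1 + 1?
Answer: -76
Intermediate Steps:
B = 1 (B = (5*0**2)*1 + 1 = (5*0)*1 + 1 = 0*1 + 1 = 0 + 1 = 1)
-134 + B*58 = -134 + 1*58 = -134 + 58 = -76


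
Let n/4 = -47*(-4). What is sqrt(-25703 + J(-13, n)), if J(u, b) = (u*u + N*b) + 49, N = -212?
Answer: I*sqrt(184909) ≈ 430.01*I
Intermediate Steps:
n = 752 (n = 4*(-47*(-4)) = 4*188 = 752)
J(u, b) = 49 + u**2 - 212*b (J(u, b) = (u*u - 212*b) + 49 = (u**2 - 212*b) + 49 = 49 + u**2 - 212*b)
sqrt(-25703 + J(-13, n)) = sqrt(-25703 + (49 + (-13)**2 - 212*752)) = sqrt(-25703 + (49 + 169 - 159424)) = sqrt(-25703 - 159206) = sqrt(-184909) = I*sqrt(184909)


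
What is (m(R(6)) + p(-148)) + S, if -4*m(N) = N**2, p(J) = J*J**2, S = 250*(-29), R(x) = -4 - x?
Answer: -3249067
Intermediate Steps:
S = -7250
p(J) = J**3
m(N) = -N**2/4
(m(R(6)) + p(-148)) + S = (-(-4 - 1*6)**2/4 + (-148)**3) - 7250 = (-(-4 - 6)**2/4 - 3241792) - 7250 = (-1/4*(-10)**2 - 3241792) - 7250 = (-1/4*100 - 3241792) - 7250 = (-25 - 3241792) - 7250 = -3241817 - 7250 = -3249067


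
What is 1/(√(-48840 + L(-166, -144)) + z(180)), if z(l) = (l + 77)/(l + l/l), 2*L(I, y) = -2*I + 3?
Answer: 93034/3189251643 - 32761*I*√194690/3189251643 ≈ 2.9171e-5 - 0.0045325*I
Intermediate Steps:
L(I, y) = 3/2 - I (L(I, y) = (-2*I + 3)/2 = (3 - 2*I)/2 = 3/2 - I)
z(l) = (77 + l)/(1 + l) (z(l) = (77 + l)/(l + 1) = (77 + l)/(1 + l))
1/(√(-48840 + L(-166, -144)) + z(180)) = 1/(√(-48840 + (3/2 - 1*(-166))) + (77 + 180)/(1 + 180)) = 1/(√(-48840 + (3/2 + 166)) + 257/181) = 1/(√(-48840 + 335/2) + (1/181)*257) = 1/(√(-97345/2) + 257/181) = 1/(I*√194690/2 + 257/181) = 1/(257/181 + I*√194690/2)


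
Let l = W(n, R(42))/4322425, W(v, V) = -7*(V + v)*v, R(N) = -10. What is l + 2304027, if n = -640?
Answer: 398359239739/172897 ≈ 2.3040e+6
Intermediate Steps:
W(v, V) = -7*v*(V + v)
l = -116480/172897 (l = -7*(-640)*(-10 - 640)/4322425 = -7*(-640)*(-650)*(1/4322425) = -2912000*1/4322425 = -116480/172897 ≈ -0.67370)
l + 2304027 = -116480/172897 + 2304027 = 398359239739/172897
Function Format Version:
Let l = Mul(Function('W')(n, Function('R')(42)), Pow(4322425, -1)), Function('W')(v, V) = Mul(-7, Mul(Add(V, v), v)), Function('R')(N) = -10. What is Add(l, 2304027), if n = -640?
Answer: Rational(398359239739, 172897) ≈ 2.3040e+6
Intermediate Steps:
Function('W')(v, V) = Mul(-7, v, Add(V, v)) (Function('W')(v, V) = Mul(-7, Mul(v, Add(V, v))) = Mul(-7, v, Add(V, v)))
l = Rational(-116480, 172897) (l = Mul(Mul(-7, -640, Add(-10, -640)), Pow(4322425, -1)) = Mul(Mul(-7, -640, -650), Rational(1, 4322425)) = Mul(-2912000, Rational(1, 4322425)) = Rational(-116480, 172897) ≈ -0.67370)
Add(l, 2304027) = Add(Rational(-116480, 172897), 2304027) = Rational(398359239739, 172897)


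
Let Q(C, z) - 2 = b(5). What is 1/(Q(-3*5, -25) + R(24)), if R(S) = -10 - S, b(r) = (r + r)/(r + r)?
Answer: -1/31 ≈ -0.032258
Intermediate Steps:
b(r) = 1 (b(r) = (2*r)/((2*r)) = (2*r)*(1/(2*r)) = 1)
Q(C, z) = 3 (Q(C, z) = 2 + 1 = 3)
1/(Q(-3*5, -25) + R(24)) = 1/(3 + (-10 - 1*24)) = 1/(3 + (-10 - 24)) = 1/(3 - 34) = 1/(-31) = -1/31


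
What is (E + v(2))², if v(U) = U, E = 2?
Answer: 16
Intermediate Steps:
(E + v(2))² = (2 + 2)² = 4² = 16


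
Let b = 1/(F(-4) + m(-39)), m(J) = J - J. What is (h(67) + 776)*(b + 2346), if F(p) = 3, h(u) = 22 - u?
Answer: 5145509/3 ≈ 1.7152e+6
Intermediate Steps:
m(J) = 0
b = ⅓ (b = 1/(3 + 0) = 1/3 = ⅓ ≈ 0.33333)
(h(67) + 776)*(b + 2346) = ((22 - 1*67) + 776)*(⅓ + 2346) = ((22 - 67) + 776)*(7039/3) = (-45 + 776)*(7039/3) = 731*(7039/3) = 5145509/3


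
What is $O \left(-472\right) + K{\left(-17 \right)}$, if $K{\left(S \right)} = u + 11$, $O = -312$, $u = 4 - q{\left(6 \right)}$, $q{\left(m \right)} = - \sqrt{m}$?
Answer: $147279 + \sqrt{6} \approx 1.4728 \cdot 10^{5}$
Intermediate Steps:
$u = 4 + \sqrt{6}$ ($u = 4 - - \sqrt{6} = 4 + \sqrt{6} \approx 6.4495$)
$K{\left(S \right)} = 15 + \sqrt{6}$ ($K{\left(S \right)} = \left(4 + \sqrt{6}\right) + 11 = 15 + \sqrt{6}$)
$O \left(-472\right) + K{\left(-17 \right)} = \left(-312\right) \left(-472\right) + \left(15 + \sqrt{6}\right) = 147264 + \left(15 + \sqrt{6}\right) = 147279 + \sqrt{6}$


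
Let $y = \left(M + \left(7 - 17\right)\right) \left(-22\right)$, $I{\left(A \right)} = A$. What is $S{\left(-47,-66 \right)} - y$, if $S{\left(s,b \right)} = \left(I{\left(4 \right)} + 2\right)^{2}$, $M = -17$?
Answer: $-558$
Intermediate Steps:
$S{\left(s,b \right)} = 36$ ($S{\left(s,b \right)} = \left(4 + 2\right)^{2} = 6^{2} = 36$)
$y = 594$ ($y = \left(-17 + \left(7 - 17\right)\right) \left(-22\right) = \left(-17 - 10\right) \left(-22\right) = \left(-27\right) \left(-22\right) = 594$)
$S{\left(-47,-66 \right)} - y = 36 - 594 = -558$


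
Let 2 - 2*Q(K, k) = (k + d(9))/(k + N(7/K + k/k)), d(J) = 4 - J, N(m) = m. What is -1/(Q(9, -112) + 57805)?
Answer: -1984/114686051 ≈ -1.7299e-5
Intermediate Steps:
Q(K, k) = 1 - (-5 + k)/(2*(1 + k + 7/K)) (Q(K, k) = 1 - (k + (4 - 1*9))/(2*(k + (7/K + k/k))) = 1 - (k + (4 - 9))/(2*(k + (7/K + 1))) = 1 - (k - 5)/(2*(k + (1 + 7/K))) = 1 - (-5 + k)/(2*(1 + k + 7/K)))
-1/(Q(9, -112) + 57805) = -1/((14 + 7*9 + 9*(-112))/(2*(7 + 9 + 9*(-112))) + 57805) = -1/((14 + 63 - 1008)/(2*(7 + 9 - 1008)) + 57805) = -1/((½)*(-931)/(-992) + 57805) = -1/((½)*(-1/992)*(-931) + 57805) = -1/(931/1984 + 57805) = -1/114686051/1984 = -1*1984/114686051 = -1984/114686051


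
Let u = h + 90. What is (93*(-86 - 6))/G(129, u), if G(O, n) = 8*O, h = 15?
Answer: -713/86 ≈ -8.2907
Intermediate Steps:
u = 105 (u = 15 + 90 = 105)
(93*(-86 - 6))/G(129, u) = (93*(-86 - 6))/((8*129)) = (93*(-92))/1032 = -8556*1/1032 = -713/86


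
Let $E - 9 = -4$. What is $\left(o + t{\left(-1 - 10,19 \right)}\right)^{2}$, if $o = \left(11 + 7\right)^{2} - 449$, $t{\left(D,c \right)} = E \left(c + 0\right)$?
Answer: $900$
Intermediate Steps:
$E = 5$ ($E = 9 - 4 = 5$)
$t{\left(D,c \right)} = 5 c$ ($t{\left(D,c \right)} = 5 \left(c + 0\right) = 5 c$)
$o = -125$ ($o = 18^{2} - 449 = 324 - 449 = -125$)
$\left(o + t{\left(-1 - 10,19 \right)}\right)^{2} = \left(-125 + 5 \cdot 19\right)^{2} = \left(-125 + 95\right)^{2} = \left(-30\right)^{2} = 900$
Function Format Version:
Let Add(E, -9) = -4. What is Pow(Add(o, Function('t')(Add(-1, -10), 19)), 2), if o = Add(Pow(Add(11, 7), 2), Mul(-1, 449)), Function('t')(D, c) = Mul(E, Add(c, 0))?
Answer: 900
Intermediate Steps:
E = 5 (E = Add(9, -4) = 5)
Function('t')(D, c) = Mul(5, c) (Function('t')(D, c) = Mul(5, Add(c, 0)) = Mul(5, c))
o = -125 (o = Add(Pow(18, 2), -449) = Add(324, -449) = -125)
Pow(Add(o, Function('t')(Add(-1, -10), 19)), 2) = Pow(Add(-125, Mul(5, 19)), 2) = Pow(Add(-125, 95), 2) = Pow(-30, 2) = 900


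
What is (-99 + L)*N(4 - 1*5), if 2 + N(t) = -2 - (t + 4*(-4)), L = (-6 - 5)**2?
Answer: 286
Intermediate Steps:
L = 121 (L = (-11)**2 = 121)
N(t) = 12 - t (N(t) = -2 + (-2 - (t + 4*(-4))) = -2 + (-2 - (t - 16)) = -2 + (-2 - (-16 + t)) = -2 + (-2 + (16 - t)) = -2 + (14 - t) = 12 - t)
(-99 + L)*N(4 - 1*5) = (-99 + 121)*(12 - (4 - 1*5)) = 22*(12 - (4 - 5)) = 22*(12 - 1*(-1)) = 22*(12 + 1) = 22*13 = 286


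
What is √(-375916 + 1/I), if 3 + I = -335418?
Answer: I*√522139189557817/37269 ≈ 613.12*I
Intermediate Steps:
I = -335421 (I = -3 - 335418 = -335421)
√(-375916 + 1/I) = √(-375916 + 1/(-335421)) = √(-375916 - 1/335421) = √(-126090120637/335421) = I*√522139189557817/37269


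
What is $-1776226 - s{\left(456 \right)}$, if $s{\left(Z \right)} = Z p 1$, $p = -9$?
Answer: $-1772122$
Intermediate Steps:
$s{\left(Z \right)} = - 9 Z$ ($s{\left(Z \right)} = Z \left(-9\right) 1 = - 9 Z 1 = - 9 Z$)
$-1776226 - s{\left(456 \right)} = -1776226 - \left(-9\right) 456 = -1776226 - -4104 = -1776226 + 4104 = -1772122$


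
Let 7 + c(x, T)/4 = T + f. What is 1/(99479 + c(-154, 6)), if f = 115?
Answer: 1/99935 ≈ 1.0007e-5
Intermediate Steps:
c(x, T) = 432 + 4*T (c(x, T) = -28 + 4*(T + 115) = -28 + 4*(115 + T) = -28 + (460 + 4*T) = 432 + 4*T)
1/(99479 + c(-154, 6)) = 1/(99479 + (432 + 4*6)) = 1/(99479 + (432 + 24)) = 1/(99479 + 456) = 1/99935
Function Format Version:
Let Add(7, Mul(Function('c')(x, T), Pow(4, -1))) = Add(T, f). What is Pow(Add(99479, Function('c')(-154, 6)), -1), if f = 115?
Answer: Rational(1, 99935) ≈ 1.0007e-5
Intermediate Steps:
Function('c')(x, T) = Add(432, Mul(4, T)) (Function('c')(x, T) = Add(-28, Mul(4, Add(T, 115))) = Add(-28, Mul(4, Add(115, T))) = Add(-28, Add(460, Mul(4, T))) = Add(432, Mul(4, T)))
Pow(Add(99479, Function('c')(-154, 6)), -1) = Pow(Add(99479, Add(432, Mul(4, 6))), -1) = Pow(Add(99479, Add(432, 24)), -1) = Pow(Add(99479, 456), -1) = Pow(99935, -1) = Rational(1, 99935)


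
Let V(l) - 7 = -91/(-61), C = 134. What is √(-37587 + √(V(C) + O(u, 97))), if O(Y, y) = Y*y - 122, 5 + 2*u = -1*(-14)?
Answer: √(-559444908 + 122*√4807410)/122 ≈ 193.83*I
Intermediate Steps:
V(l) = 518/61 (V(l) = 7 - 91/(-61) = 7 - 91*(-1/61) = 7 + 91/61 = 518/61)
u = 9/2 (u = -5/2 + (-1*(-14))/2 = -5/2 + (½)*14 = -5/2 + 7 = 9/2 ≈ 4.5000)
O(Y, y) = -122 + Y*y
√(-37587 + √(V(C) + O(u, 97))) = √(-37587 + √(518/61 + (-122 + (9/2)*97))) = √(-37587 + √(518/61 + (-122 + 873/2))) = √(-37587 + √(518/61 + 629/2)) = √(-37587 + √(39405/122)) = √(-37587 + √4807410/122)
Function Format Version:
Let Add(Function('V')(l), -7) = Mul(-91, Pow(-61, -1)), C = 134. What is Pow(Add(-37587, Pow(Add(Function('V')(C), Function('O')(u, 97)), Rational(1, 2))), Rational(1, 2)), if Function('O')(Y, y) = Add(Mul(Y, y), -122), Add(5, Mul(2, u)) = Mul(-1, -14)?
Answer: Mul(Rational(1, 122), Pow(Add(-559444908, Mul(122, Pow(4807410, Rational(1, 2)))), Rational(1, 2))) ≈ Mul(193.83, I)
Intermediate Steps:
Function('V')(l) = Rational(518, 61) (Function('V')(l) = Add(7, Mul(-91, Pow(-61, -1))) = Add(7, Mul(-91, Rational(-1, 61))) = Add(7, Rational(91, 61)) = Rational(518, 61))
u = Rational(9, 2) (u = Add(Rational(-5, 2), Mul(Rational(1, 2), Mul(-1, -14))) = Add(Rational(-5, 2), Mul(Rational(1, 2), 14)) = Add(Rational(-5, 2), 7) = Rational(9, 2) ≈ 4.5000)
Function('O')(Y, y) = Add(-122, Mul(Y, y))
Pow(Add(-37587, Pow(Add(Function('V')(C), Function('O')(u, 97)), Rational(1, 2))), Rational(1, 2)) = Pow(Add(-37587, Pow(Add(Rational(518, 61), Add(-122, Mul(Rational(9, 2), 97))), Rational(1, 2))), Rational(1, 2)) = Pow(Add(-37587, Pow(Add(Rational(518, 61), Add(-122, Rational(873, 2))), Rational(1, 2))), Rational(1, 2)) = Pow(Add(-37587, Pow(Add(Rational(518, 61), Rational(629, 2)), Rational(1, 2))), Rational(1, 2)) = Pow(Add(-37587, Pow(Rational(39405, 122), Rational(1, 2))), Rational(1, 2)) = Pow(Add(-37587, Mul(Rational(1, 122), Pow(4807410, Rational(1, 2)))), Rational(1, 2))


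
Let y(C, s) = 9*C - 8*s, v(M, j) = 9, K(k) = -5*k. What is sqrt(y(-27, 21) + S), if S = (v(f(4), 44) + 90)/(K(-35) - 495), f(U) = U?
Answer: I*sqrt(658095)/40 ≈ 20.281*I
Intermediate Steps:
y(C, s) = -8*s + 9*C
S = -99/320 (S = (9 + 90)/(-5*(-35) - 495) = 99/(175 - 495) = 99/(-320) = 99*(-1/320) = -99/320 ≈ -0.30937)
sqrt(y(-27, 21) + S) = sqrt((-8*21 + 9*(-27)) - 99/320) = sqrt((-168 - 243) - 99/320) = sqrt(-411 - 99/320) = sqrt(-131619/320) = I*sqrt(658095)/40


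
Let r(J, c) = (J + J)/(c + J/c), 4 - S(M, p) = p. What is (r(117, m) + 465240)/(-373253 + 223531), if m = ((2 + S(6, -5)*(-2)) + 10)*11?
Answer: -115611282/37205917 ≈ -3.1073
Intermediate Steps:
S(M, p) = 4 - p
m = -66 (m = ((2 + (4 - 1*(-5))*(-2)) + 10)*11 = ((2 + (4 + 5)*(-2)) + 10)*11 = ((2 + 9*(-2)) + 10)*11 = ((2 - 18) + 10)*11 = (-16 + 10)*11 = -6*11 = -66)
r(J, c) = 2*J/(c + J/c) (r(J, c) = (2*J)/(c + J/c) = 2*J/(c + J/c))
(r(117, m) + 465240)/(-373253 + 223531) = (2*117*(-66)/(117 + (-66)²) + 465240)/(-373253 + 223531) = (2*117*(-66)/(117 + 4356) + 465240)/(-149722) = (2*117*(-66)/4473 + 465240)*(-1/149722) = (2*117*(-66)*(1/4473) + 465240)*(-1/149722) = (-1716/497 + 465240)*(-1/149722) = (231222564/497)*(-1/149722) = -115611282/37205917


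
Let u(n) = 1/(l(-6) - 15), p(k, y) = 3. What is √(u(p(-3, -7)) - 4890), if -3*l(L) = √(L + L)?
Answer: √3*√((73351 + 3260*I*√3)/(-45 - 2*I*√3)) ≈ 3.6478e-5 + 69.929*I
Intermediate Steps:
l(L) = -√2*√L/3 (l(L) = -√(L + L)/3 = -√2*√L/3)
u(n) = 1/(-15 - 2*I*√3/3) (u(n) = 1/(-√2*√(-6)/3 - 15) = 1/(-√2*I*√6/3 - 15) = 1/(-2*I*√3/3 - 15) = 1/(-15 - 2*I*√3/3))
√(u(p(-3, -7)) - 4890) = √((-45/679 + 2*I*√3/679) - 4890) = √(-3320355/679 + 2*I*√3/679)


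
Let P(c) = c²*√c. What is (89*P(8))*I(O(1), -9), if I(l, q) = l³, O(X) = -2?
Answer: -91136*√2 ≈ -1.2889e+5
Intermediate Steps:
P(c) = c^(5/2)
(89*P(8))*I(O(1), -9) = (89*8^(5/2))*(-2)³ = (89*(128*√2))*(-8) = (11392*√2)*(-8) = -91136*√2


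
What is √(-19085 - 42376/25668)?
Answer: I*√87327554807/2139 ≈ 138.15*I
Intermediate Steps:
√(-19085 - 42376/25668) = √(-19085 - 42376*1/25668) = √(-19085 - 10594/6417) = √(-122479039/6417) = I*√87327554807/2139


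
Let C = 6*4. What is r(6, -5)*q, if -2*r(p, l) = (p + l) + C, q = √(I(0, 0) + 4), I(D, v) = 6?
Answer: -25*√10/2 ≈ -39.528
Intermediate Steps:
C = 24
q = √10 (q = √(6 + 4) = √10 ≈ 3.1623)
r(p, l) = -12 - l/2 - p/2 (r(p, l) = -((p + l) + 24)/2 = -((l + p) + 24)/2 = -(24 + l + p)/2 = -12 - l/2 - p/2)
r(6, -5)*q = (-12 - ½*(-5) - ½*6)*√10 = (-12 + 5/2 - 3)*√10 = -25*√10/2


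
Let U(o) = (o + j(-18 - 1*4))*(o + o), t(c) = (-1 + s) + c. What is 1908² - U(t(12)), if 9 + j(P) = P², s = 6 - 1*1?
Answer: 3624752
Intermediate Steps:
s = 5 (s = 6 - 1 = 5)
j(P) = -9 + P²
t(c) = 4 + c (t(c) = (-1 + 5) + c = 4 + c)
U(o) = 2*o*(475 + o) (U(o) = (o + (-9 + (-18 - 1*4)²))*(o + o) = (o + (-9 + (-18 - 4)²))*(2*o) = (o + (-9 + (-22)²))*(2*o) = (o + (-9 + 484))*(2*o) = (o + 475)*(2*o) = (475 + o)*(2*o) = 2*o*(475 + o))
1908² - U(t(12)) = 1908² - 2*(4 + 12)*(475 + (4 + 12)) = 3640464 - 2*16*(475 + 16) = 3640464 - 2*16*491 = 3640464 - 1*15712 = 3640464 - 15712 = 3624752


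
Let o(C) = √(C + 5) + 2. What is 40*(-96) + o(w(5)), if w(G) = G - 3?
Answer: -3838 + √7 ≈ -3835.4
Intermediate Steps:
w(G) = -3 + G
o(C) = 2 + √(5 + C) (o(C) = √(5 + C) + 2 = 2 + √(5 + C))
40*(-96) + o(w(5)) = 40*(-96) + (2 + √(5 + (-3 + 5))) = -3840 + (2 + √(5 + 2)) = -3840 + (2 + √7) = -3838 + √7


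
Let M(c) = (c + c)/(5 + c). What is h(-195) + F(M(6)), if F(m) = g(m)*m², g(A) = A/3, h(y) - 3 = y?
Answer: -254976/1331 ≈ -191.57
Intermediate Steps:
h(y) = 3 + y
M(c) = 2*c/(5 + c) (M(c) = (2*c)/(5 + c) = 2*c/(5 + c))
g(A) = A/3 (g(A) = A*(⅓) = A/3)
F(m) = m³/3 (F(m) = (m/3)*m² = m³/3)
h(-195) + F(M(6)) = (3 - 195) + (2*6/(5 + 6))³/3 = -192 + (2*6/11)³/3 = -192 + (2*6*(1/11))³/3 = -192 + (12/11)³/3 = -192 + (⅓)*(1728/1331) = -192 + 576/1331 = -254976/1331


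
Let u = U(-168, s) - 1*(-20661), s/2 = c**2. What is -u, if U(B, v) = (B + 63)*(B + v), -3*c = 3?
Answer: -38091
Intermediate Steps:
c = -1 (c = -1/3*3 = -1)
s = 2 (s = 2*(-1)**2 = 2*1 = 2)
U(B, v) = (63 + B)*(B + v)
u = 38091 (u = ((-168)**2 + 63*(-168) + 63*2 - 168*2) - 1*(-20661) = (28224 - 10584 + 126 - 336) + 20661 = 17430 + 20661 = 38091)
-u = -1*38091 = -38091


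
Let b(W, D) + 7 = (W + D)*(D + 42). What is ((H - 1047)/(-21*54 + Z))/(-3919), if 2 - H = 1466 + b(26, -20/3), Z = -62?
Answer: -7171/10546029 ≈ -0.00067997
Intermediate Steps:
b(W, D) = -7 + (42 + D)*(D + W) (b(W, D) = -7 + (W + D)*(D + 42) = -7 + (D + W)*(42 + D) = -7 + (42 + D)*(D + W))
H = -19261/9 (H = 2 - (1466 + (-7 + (-20/3)² + 42*(-20/3) + 42*26 - 20/3*26)) = 2 - (1466 + (-7 + (-20*⅓)² + 42*(-20*⅓) + 1092 - 20*⅓*26)) = 2 - (1466 + (-7 + (-20/3)² + 42*(-20/3) + 1092 - 20/3*26)) = 2 - (1466 + (-7 + 400/9 - 280 + 1092 - 520/3)) = 2 - (1466 + 6085/9) = 2 - 1*19279/9 = 2 - 19279/9 = -19261/9 ≈ -2140.1)
((H - 1047)/(-21*54 + Z))/(-3919) = ((-19261/9 - 1047)/(-21*54 - 62))/(-3919) = -28684/(9*(-1134 - 62))*(-1/3919) = -28684/9/(-1196)*(-1/3919) = -28684/9*(-1/1196)*(-1/3919) = (7171/2691)*(-1/3919) = -7171/10546029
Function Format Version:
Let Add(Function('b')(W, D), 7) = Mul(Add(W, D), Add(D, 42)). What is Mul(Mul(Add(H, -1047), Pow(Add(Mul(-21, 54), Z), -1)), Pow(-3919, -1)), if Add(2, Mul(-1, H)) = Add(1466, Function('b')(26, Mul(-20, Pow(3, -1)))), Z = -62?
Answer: Rational(-7171, 10546029) ≈ -0.00067997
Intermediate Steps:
Function('b')(W, D) = Add(-7, Mul(Add(42, D), Add(D, W))) (Function('b')(W, D) = Add(-7, Mul(Add(W, D), Add(D, 42))) = Add(-7, Mul(Add(D, W), Add(42, D))) = Add(-7, Mul(Add(42, D), Add(D, W))))
H = Rational(-19261, 9) (H = Add(2, Mul(-1, Add(1466, Add(-7, Pow(Mul(-20, Pow(3, -1)), 2), Mul(42, Mul(-20, Pow(3, -1))), Mul(42, 26), Mul(Mul(-20, Pow(3, -1)), 26))))) = Add(2, Mul(-1, Add(1466, Add(-7, Pow(Mul(-20, Rational(1, 3)), 2), Mul(42, Mul(-20, Rational(1, 3))), 1092, Mul(Mul(-20, Rational(1, 3)), 26))))) = Add(2, Mul(-1, Add(1466, Add(-7, Pow(Rational(-20, 3), 2), Mul(42, Rational(-20, 3)), 1092, Mul(Rational(-20, 3), 26))))) = Add(2, Mul(-1, Add(1466, Add(-7, Rational(400, 9), -280, 1092, Rational(-520, 3))))) = Add(2, Mul(-1, Add(1466, Rational(6085, 9)))) = Add(2, Mul(-1, Rational(19279, 9))) = Add(2, Rational(-19279, 9)) = Rational(-19261, 9) ≈ -2140.1)
Mul(Mul(Add(H, -1047), Pow(Add(Mul(-21, 54), Z), -1)), Pow(-3919, -1)) = Mul(Mul(Add(Rational(-19261, 9), -1047), Pow(Add(Mul(-21, 54), -62), -1)), Pow(-3919, -1)) = Mul(Mul(Rational(-28684, 9), Pow(Add(-1134, -62), -1)), Rational(-1, 3919)) = Mul(Mul(Rational(-28684, 9), Pow(-1196, -1)), Rational(-1, 3919)) = Mul(Mul(Rational(-28684, 9), Rational(-1, 1196)), Rational(-1, 3919)) = Mul(Rational(7171, 2691), Rational(-1, 3919)) = Rational(-7171, 10546029)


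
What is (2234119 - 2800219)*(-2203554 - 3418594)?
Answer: 3182697982800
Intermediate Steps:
(2234119 - 2800219)*(-2203554 - 3418594) = -566100*(-5622148) = 3182697982800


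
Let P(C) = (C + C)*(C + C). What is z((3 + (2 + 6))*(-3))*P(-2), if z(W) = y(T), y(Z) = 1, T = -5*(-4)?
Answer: 16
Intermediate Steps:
T = 20
P(C) = 4*C² (P(C) = (2*C)*(2*C) = 4*C²)
z(W) = 1
z((3 + (2 + 6))*(-3))*P(-2) = 1*(4*(-2)²) = 1*(4*4) = 1*16 = 16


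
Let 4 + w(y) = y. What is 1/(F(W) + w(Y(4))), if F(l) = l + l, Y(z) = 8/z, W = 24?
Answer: 1/46 ≈ 0.021739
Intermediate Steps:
w(y) = -4 + y
F(l) = 2*l
1/(F(W) + w(Y(4))) = 1/(2*24 + (-4 + 8/4)) = 1/(48 + (-4 + 8*(1/4))) = 1/(48 + (-4 + 2)) = 1/(48 - 2) = 1/46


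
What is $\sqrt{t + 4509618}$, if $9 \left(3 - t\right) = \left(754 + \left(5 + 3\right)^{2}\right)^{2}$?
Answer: $\frac{\sqrt{39917465}}{3} \approx 2106.0$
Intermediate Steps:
$t = - \frac{669097}{9}$ ($t = 3 - \frac{\left(754 + \left(5 + 3\right)^{2}\right)^{2}}{9} = 3 - \frac{\left(754 + 8^{2}\right)^{2}}{9} = 3 - \frac{\left(754 + 64\right)^{2}}{9} = 3 - \frac{818^{2}}{9} = 3 - \frac{669124}{9} = - \frac{669097}{9} \approx -74344.0$)
$\sqrt{t + 4509618} = \sqrt{- \frac{669097}{9} + 4509618} = \sqrt{\frac{39917465}{9}} = \frac{\sqrt{39917465}}{3}$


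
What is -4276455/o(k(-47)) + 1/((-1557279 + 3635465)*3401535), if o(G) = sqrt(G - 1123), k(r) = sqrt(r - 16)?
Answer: 1/7069022415510 - 4276455/sqrt(-1123 + 3*I*sqrt(7)) ≈ -450.96 + 1.2761e+5*I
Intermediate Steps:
k(r) = sqrt(-16 + r)
o(G) = sqrt(-1123 + G)
-4276455/o(k(-47)) + 1/((-1557279 + 3635465)*3401535) = -4276455/sqrt(-1123 + sqrt(-16 - 47)) + 1/((-1557279 + 3635465)*3401535) = -4276455/sqrt(-1123 + sqrt(-63)) + (1/3401535)/2078186 = -4276455/sqrt(-1123 + 3*I*sqrt(7)) + (1/2078186)*(1/3401535) = -4276455/sqrt(-1123 + 3*I*sqrt(7)) + 1/7069022415510 = 1/7069022415510 - 4276455/sqrt(-1123 + 3*I*sqrt(7))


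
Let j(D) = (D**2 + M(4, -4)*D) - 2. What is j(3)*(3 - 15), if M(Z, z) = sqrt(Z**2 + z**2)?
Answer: -84 - 144*sqrt(2) ≈ -287.65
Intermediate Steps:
j(D) = -2 + D**2 + 4*D*sqrt(2) (j(D) = (D**2 + sqrt(4**2 + (-4)**2)*D) - 2 = (D**2 + sqrt(16 + 16)*D) - 2 = (D**2 + sqrt(32)*D) - 2 = (D**2 + (4*sqrt(2))*D) - 2 = (D**2 + 4*D*sqrt(2)) - 2 = -2 + D**2 + 4*D*sqrt(2))
j(3)*(3 - 15) = (-2 + 3**2 + 4*3*sqrt(2))*(3 - 15) = (-2 + 9 + 12*sqrt(2))*(-12) = (7 + 12*sqrt(2))*(-12) = -84 - 144*sqrt(2)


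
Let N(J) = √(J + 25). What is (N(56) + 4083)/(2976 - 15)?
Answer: 1364/987 ≈ 1.3820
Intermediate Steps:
N(J) = √(25 + J)
(N(56) + 4083)/(2976 - 15) = (√(25 + 56) + 4083)/(2976 - 15) = (√81 + 4083)/2961 = (9 + 4083)*(1/2961) = 4092*(1/2961) = 1364/987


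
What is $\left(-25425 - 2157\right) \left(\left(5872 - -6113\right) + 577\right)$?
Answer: $-346485084$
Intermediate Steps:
$\left(-25425 - 2157\right) \left(\left(5872 - -6113\right) + 577\right) = - 27582 \left(\left(5872 + 6113\right) + 577\right) = - 27582 \left(11985 + 577\right) = \left(-27582\right) 12562 = -346485084$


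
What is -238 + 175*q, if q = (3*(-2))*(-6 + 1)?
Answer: 5012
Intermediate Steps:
q = 30 (q = -6*(-5) = 30)
-238 + 175*q = -238 + 175*30 = -238 + 5250 = 5012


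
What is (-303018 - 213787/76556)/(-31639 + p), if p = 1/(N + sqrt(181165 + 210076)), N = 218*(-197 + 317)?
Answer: 100399495129021293024119/10482909755932403532512 - 4639611959*sqrt(391241)/10482909755932403532512 ≈ 9.5774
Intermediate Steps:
N = 26160 (N = 218*120 = 26160)
p = 1/(26160 + sqrt(391241)) (p = 1/(26160 + sqrt(181165 + 210076)) = 1/(26160 + sqrt(391241)) ≈ 3.7334e-5)
(-303018 - 213787/76556)/(-31639 + p) = (-303018 - 213787/76556)/(-31639 + (26160/683954359 - sqrt(391241)/683954359)) = (-303018 - 213787*1/76556)/(-21639631938241/683954359 - sqrt(391241)/683954359) = (-303018 - 213787/76556)/(-21639631938241/683954359 - sqrt(391241)/683954359) = -23198059795/(76556*(-21639631938241/683954359 - sqrt(391241)/683954359))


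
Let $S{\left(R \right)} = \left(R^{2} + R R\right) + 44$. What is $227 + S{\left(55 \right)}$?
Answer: $6321$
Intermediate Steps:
$S{\left(R \right)} = 44 + 2 R^{2}$ ($S{\left(R \right)} = \left(R^{2} + R^{2}\right) + 44 = 2 R^{2} + 44 = 44 + 2 R^{2}$)
$227 + S{\left(55 \right)} = 227 + \left(44 + 2 \cdot 55^{2}\right) = 227 + \left(44 + 2 \cdot 3025\right) = 227 + \left(44 + 6050\right) = 227 + 6094 = 6321$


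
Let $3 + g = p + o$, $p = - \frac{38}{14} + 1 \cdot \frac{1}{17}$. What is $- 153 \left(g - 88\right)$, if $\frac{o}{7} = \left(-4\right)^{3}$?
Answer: $\frac{580113}{7} \approx 82873.0$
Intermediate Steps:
$p = - \frac{316}{119}$ ($p = \left(-38\right) \frac{1}{14} + 1 \cdot \frac{1}{17} = - \frac{19}{7} + \frac{1}{17} = - \frac{316}{119} \approx -2.6555$)
$o = -448$ ($o = 7 \left(-4\right)^{3} = 7 \left(-64\right) = -448$)
$g = - \frac{53985}{119}$ ($g = -3 - \frac{53628}{119} = - \frac{53985}{119} \approx -453.66$)
$- 153 \left(g - 88\right) = - 153 \left(- \frac{53985}{119} - 88\right) = \left(-153\right) \left(- \frac{64457}{119}\right) = \frac{580113}{7}$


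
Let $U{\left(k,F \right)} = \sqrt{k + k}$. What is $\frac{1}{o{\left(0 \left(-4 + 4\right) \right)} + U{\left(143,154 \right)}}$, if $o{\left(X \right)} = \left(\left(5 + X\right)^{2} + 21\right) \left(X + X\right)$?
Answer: $\frac{\sqrt{286}}{286} \approx 0.059131$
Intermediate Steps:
$U{\left(k,F \right)} = \sqrt{2} \sqrt{k}$ ($U{\left(k,F \right)} = \sqrt{2 k} = \sqrt{2} \sqrt{k}$)
$o{\left(X \right)} = 2 X \left(21 + \left(5 + X\right)^{2}\right)$ ($o{\left(X \right)} = \left(21 + \left(5 + X\right)^{2}\right) 2 X = 2 X \left(21 + \left(5 + X\right)^{2}\right)$)
$\frac{1}{o{\left(0 \left(-4 + 4\right) \right)} + U{\left(143,154 \right)}} = \frac{1}{2 \cdot 0 \left(-4 + 4\right) \left(21 + \left(5 + 0 \left(-4 + 4\right)\right)^{2}\right) + \sqrt{2} \sqrt{143}} = \frac{1}{2 \cdot 0 \cdot 0 \left(21 + \left(5 + 0 \cdot 0\right)^{2}\right) + \sqrt{286}} = \frac{1}{2 \cdot 0 \left(21 + \left(5 + 0\right)^{2}\right) + \sqrt{286}} = \frac{1}{2 \cdot 0 \left(21 + 5^{2}\right) + \sqrt{286}} = \frac{1}{2 \cdot 0 \left(21 + 25\right) + \sqrt{286}} = \frac{1}{2 \cdot 0 \cdot 46 + \sqrt{286}} = \frac{1}{0 + \sqrt{286}} = \frac{1}{\sqrt{286}} = \frac{\sqrt{286}}{286}$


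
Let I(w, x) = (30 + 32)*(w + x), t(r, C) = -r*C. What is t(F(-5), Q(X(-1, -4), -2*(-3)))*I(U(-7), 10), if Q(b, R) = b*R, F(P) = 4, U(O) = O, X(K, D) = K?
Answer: 4464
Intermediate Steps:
Q(b, R) = R*b
t(r, C) = -C*r
I(w, x) = 62*w + 62*x (I(w, x) = 62*(w + x) = 62*w + 62*x)
t(F(-5), Q(X(-1, -4), -2*(-3)))*I(U(-7), 10) = (-1*-2*(-3)*(-1)*4)*(62*(-7) + 62*10) = (-1*6*(-1)*4)*(-434 + 620) = -1*(-6)*4*186 = 24*186 = 4464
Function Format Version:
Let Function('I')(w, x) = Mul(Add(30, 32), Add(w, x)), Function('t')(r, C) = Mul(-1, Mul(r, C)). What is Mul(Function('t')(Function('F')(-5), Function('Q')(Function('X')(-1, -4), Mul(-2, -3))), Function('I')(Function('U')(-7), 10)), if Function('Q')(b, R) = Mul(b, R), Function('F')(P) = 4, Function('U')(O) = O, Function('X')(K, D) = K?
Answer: 4464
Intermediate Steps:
Function('Q')(b, R) = Mul(R, b)
Function('t')(r, C) = Mul(-1, C, r) (Function('t')(r, C) = Mul(-1, Mul(C, r)) = Mul(-1, C, r))
Function('I')(w, x) = Add(Mul(62, w), Mul(62, x)) (Function('I')(w, x) = Mul(62, Add(w, x)) = Add(Mul(62, w), Mul(62, x)))
Mul(Function('t')(Function('F')(-5), Function('Q')(Function('X')(-1, -4), Mul(-2, -3))), Function('I')(Function('U')(-7), 10)) = Mul(Mul(-1, Mul(Mul(-2, -3), -1), 4), Add(Mul(62, -7), Mul(62, 10))) = Mul(Mul(-1, Mul(6, -1), 4), Add(-434, 620)) = Mul(Mul(-1, -6, 4), 186) = Mul(24, 186) = 4464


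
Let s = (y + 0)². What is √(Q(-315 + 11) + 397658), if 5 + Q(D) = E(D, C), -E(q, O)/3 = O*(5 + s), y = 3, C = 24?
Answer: √396645 ≈ 629.80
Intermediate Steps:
s = 9 (s = (3 + 0)² = 3² = 9)
E(q, O) = -42*O (E(q, O) = -3*O*(5 + 9) = -3*O*14 = -42*O)
Q(D) = -1013 (Q(D) = -5 - 42*24 = -5 - 1008 = -1013)
√(Q(-315 + 11) + 397658) = √(-1013 + 397658) = √396645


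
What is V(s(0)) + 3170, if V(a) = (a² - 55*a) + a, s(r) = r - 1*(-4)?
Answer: 2970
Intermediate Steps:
s(r) = 4 + r (s(r) = r + 4 = 4 + r)
V(a) = a² - 54*a
V(s(0)) + 3170 = (4 + 0)*(-54 + (4 + 0)) + 3170 = 4*(-54 + 4) + 3170 = 4*(-50) + 3170 = -200 + 3170 = 2970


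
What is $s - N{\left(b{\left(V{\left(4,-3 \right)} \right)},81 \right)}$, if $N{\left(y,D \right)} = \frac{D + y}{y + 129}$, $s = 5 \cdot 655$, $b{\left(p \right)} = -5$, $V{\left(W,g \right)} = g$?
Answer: $\frac{101506}{31} \approx 3274.4$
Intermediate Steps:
$s = 3275$
$N{\left(y,D \right)} = \frac{D + y}{129 + y}$
$s - N{\left(b{\left(V{\left(4,-3 \right)} \right)},81 \right)} = 3275 - \frac{81 - 5}{129 - 5} = 3275 - \frac{1}{124} \cdot 76 = 3275 - \frac{19}{31} = \frac{101506}{31}$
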